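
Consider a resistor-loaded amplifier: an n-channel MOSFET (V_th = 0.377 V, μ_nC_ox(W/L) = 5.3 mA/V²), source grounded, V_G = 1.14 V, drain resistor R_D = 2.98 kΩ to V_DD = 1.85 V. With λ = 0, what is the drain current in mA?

I_D = 0.568 mA

V_GS = V_G = 1.14 V, so V_ov = 1.14 − 0.377 = 0.763 V.
Assume saturation: I_D = ½ k_n V_ov² = 0.5 × 5.3 × 0.763² = 1.54 mA, giving V_DS = V_DD − I_D R_D = 1.85 − 1.54 × 2.98 = -2.75 V.
But -2.75 V < V_ov = 0.763 V, so the device is actually in triode.
In triode I_D = k_n[V_ov V_DS − ½ V_DS²] and I_D = (V_DD − V_DS)/R_D. Equating: 7.9 V_DS² − 13.05 V_DS + 1.85 = 0, giving V_DS = 0.157 V (the root below V_ov).
I_D = (1.85 − 0.157) / 2.98 = 0.568 mA.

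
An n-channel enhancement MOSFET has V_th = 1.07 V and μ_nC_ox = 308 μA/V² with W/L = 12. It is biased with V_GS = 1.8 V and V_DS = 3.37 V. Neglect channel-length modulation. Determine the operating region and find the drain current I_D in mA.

Saturation; I_D = 0.985 mA

k_n = μ_nC_ox · (W/L) = 3.696 mA/V².
V_ov = V_GS − V_th = 1.8 − 1.07 = 0.73 V.
Since V_DS = 3.37 V ≥ V_ov = 0.73 V, the device is in saturation.
I_D = ½ k_n V_ov² = 0.5 × 3.696 × 0.73² = 0.985 mA.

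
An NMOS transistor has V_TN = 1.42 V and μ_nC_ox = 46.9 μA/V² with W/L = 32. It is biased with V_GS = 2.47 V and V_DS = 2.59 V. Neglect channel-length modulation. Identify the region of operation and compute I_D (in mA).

Saturation; I_D = 0.827 mA

k_n = μ_nC_ox · (W/L) = 1.501 mA/V².
V_ov = V_GS − V_TN = 2.47 − 1.42 = 1.05 V.
Since V_DS = 2.59 V ≥ V_ov = 1.05 V, the device is in saturation.
I_D = ½ k_n V_ov² = 0.5 × 1.501 × 1.05² = 0.827 mA.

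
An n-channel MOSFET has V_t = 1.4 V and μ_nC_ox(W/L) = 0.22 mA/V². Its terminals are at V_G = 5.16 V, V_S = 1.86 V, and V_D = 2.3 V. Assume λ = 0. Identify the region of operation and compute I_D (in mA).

Triode; I_D = 0.163 mA

V_GS = V_G − V_S = 5.16 − 1.86 = 3.3 V; V_DS = V_D − V_S = 2.3 − 1.86 = 0.44 V.
V_ov = V_GS − V_t = 3.3 − 1.4 = 1.9 V.
Since V_DS = 0.44 V < V_ov = 1.9 V, the device is in the triode region.
I_D = k_n [V_ov · V_DS − ½ V_DS²] = 0.22 × [1.9 × 0.44 − 0.5 × 0.44²] = 0.163 mA.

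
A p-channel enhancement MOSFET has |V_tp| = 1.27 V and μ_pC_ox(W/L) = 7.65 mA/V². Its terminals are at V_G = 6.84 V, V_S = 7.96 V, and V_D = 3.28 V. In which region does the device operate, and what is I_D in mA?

V_SG = V_S − V_G = 7.96 − 6.84 = 1.12 V; V_SD = V_S − V_D = 7.96 − 3.28 = 4.68 V.
V_SG = 1.12 V < |V_tp| = 1.27 V, so the transistor is in cutoff.

Cutoff; I_D = 0 mA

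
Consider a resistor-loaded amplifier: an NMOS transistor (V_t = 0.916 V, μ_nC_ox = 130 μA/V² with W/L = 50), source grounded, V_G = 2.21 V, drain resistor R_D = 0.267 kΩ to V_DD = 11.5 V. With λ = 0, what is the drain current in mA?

I_D = 5.44 mA

V_GS = V_G = 2.21 V, so V_ov = 2.21 − 0.916 = 1.29 V.
k_n = μ_nC_ox · (W/L) = 6.5 mA/V².
Assume saturation: I_D = ½ k_n V_ov² = 0.5 × 6.5 × 1.29² = 5.44 mA, giving V_DS = V_DD − I_D R_D = 11.5 − 5.44 × 0.267 = 10 V.
V_DS = 10 V ≥ V_ov = 1.29 V, confirming saturation.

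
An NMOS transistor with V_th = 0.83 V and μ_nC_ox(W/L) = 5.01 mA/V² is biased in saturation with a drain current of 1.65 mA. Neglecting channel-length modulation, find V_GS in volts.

V_GS = 1.64 V

In saturation I_D = ½ k_n (V_GS − V_th)², so V_GS − V_th = √(2 I_D / k_n) = √(2 × 1.65 / 5.01) = 0.812 V.
V_GS = 0.83 + 0.812 = 1.64 V.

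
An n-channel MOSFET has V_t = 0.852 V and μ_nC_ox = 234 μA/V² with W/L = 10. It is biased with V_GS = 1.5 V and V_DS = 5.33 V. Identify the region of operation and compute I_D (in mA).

k_n = μ_nC_ox · (W/L) = 2.34 mA/V².
V_ov = V_GS − V_t = 1.5 − 0.852 = 0.648 V.
Since V_DS = 5.33 V ≥ V_ov = 0.648 V, the device is in saturation.
I_D = ½ k_n V_ov² = 0.5 × 2.34 × 0.648² = 0.491 mA.

Saturation; I_D = 0.491 mA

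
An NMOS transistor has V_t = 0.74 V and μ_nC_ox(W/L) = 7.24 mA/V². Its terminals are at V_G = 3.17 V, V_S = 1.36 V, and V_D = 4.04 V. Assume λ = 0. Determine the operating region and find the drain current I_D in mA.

V_GS = V_G − V_S = 3.17 − 1.36 = 1.81 V; V_DS = V_D − V_S = 4.04 − 1.36 = 2.68 V.
V_ov = V_GS − V_t = 1.81 − 0.74 = 1.07 V.
Since V_DS = 2.68 V ≥ V_ov = 1.07 V, the device is in saturation.
I_D = ½ k_n V_ov² = 0.5 × 7.24 × 1.07² = 4.14 mA.

Saturation; I_D = 4.14 mA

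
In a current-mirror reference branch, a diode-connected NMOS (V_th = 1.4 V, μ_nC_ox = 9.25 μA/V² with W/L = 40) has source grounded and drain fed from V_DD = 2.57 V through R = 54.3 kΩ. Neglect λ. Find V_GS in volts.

With gate tied to drain, V_GS = V_DS ≥ V_GS − V_th, so the device is in saturation.
k_n = μ_nC_ox · (W/L) = 0.37 mA/V².
KCL at the drain: ½ k_n (V_GS − V_th)² = (V_DD − V_GS)/R.
Let x = V_GS − 1.4. Then 10 x² + x − 1.17 = 0, giving x = 0.295 V (positive root), so V_GS = 1.7 V.
I_D = (V_DD − V_GS)/R = (2.57 − 1.7) / 54.3 = 0.0161 mA.

V_GS = 1.70 V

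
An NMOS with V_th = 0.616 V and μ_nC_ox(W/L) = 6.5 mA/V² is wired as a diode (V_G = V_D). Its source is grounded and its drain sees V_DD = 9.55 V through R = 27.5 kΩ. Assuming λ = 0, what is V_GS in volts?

With gate tied to drain, V_GS = V_DS ≥ V_GS − V_th, so the device is in saturation.
KCL at the drain: ½ k_n (V_GS − V_th)² = (V_DD − V_GS)/R.
Let x = V_GS − 0.616. Then 89.4 x² + x − 8.934 = 0, giving x = 0.311 V (positive root), so V_GS = 0.927 V.
I_D = (V_DD − V_GS)/R = (9.55 − 0.927) / 27.5 = 0.314 mA.

V_GS = 0.927 V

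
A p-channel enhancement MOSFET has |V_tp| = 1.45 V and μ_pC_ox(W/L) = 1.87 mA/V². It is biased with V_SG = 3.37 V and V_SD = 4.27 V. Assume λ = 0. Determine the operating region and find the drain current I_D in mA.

Saturation; I_D = 3.45 mA

V_ov = V_SG − |V_tp| = 3.37 − 1.45 = 1.92 V.
Since V_SD = 4.27 V ≥ V_ov = 1.92 V, the device is in saturation.
I_D = ½ k_p V_ov² = 0.5 × 1.87 × 1.92² = 3.45 mA.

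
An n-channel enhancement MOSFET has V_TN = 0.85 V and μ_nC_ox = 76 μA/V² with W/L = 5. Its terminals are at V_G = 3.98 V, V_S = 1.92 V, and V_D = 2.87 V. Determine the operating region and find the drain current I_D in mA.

Triode; I_D = 0.265 mA

V_GS = V_G − V_S = 3.98 − 1.92 = 2.06 V; V_DS = V_D − V_S = 2.87 − 1.92 = 0.95 V.
k_n = μ_nC_ox · (W/L) = 0.38 mA/V².
V_ov = V_GS − V_TN = 2.06 − 0.85 = 1.21 V.
Since V_DS = 0.95 V < V_ov = 1.21 V, the device is in the triode region.
I_D = k_n [V_ov · V_DS − ½ V_DS²] = 0.38 × [1.21 × 0.95 − 0.5 × 0.95²] = 0.265 mA.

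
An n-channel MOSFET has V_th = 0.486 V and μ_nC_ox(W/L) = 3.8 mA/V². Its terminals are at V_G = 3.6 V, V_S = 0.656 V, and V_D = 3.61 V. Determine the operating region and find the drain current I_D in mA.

V_GS = V_G − V_S = 3.6 − 0.656 = 2.94 V; V_DS = V_D − V_S = 3.61 − 0.656 = 2.95 V.
V_ov = V_GS − V_th = 2.94 − 0.486 = 2.46 V.
Since V_DS = 2.95 V ≥ V_ov = 2.46 V, the device is in saturation.
I_D = ½ k_n V_ov² = 0.5 × 3.8 × 2.46² = 11.5 mA.

Saturation; I_D = 11.5 mA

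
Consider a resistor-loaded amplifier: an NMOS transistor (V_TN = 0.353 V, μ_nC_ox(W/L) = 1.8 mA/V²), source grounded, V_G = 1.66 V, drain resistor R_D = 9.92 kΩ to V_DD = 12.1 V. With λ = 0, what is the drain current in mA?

V_GS = V_G = 1.66 V, so V_ov = 1.66 − 0.353 = 1.31 V.
Assume saturation: I_D = ½ k_n V_ov² = 0.5 × 1.8 × 1.31² = 1.54 mA, giving V_DS = V_DD − I_D R_D = 12.1 − 1.54 × 9.92 = -3.15 V.
But -3.15 V < V_ov = 1.31 V, so the device is actually in triode.
In triode I_D = k_n[V_ov V_DS − ½ V_DS²] and I_D = (V_DD − V_DS)/R_D. Equating: 8.93 V_DS² − 24.34 V_DS + 12.1 = 0, giving V_DS = 0.654 V (the root below V_ov).
I_D = (12.1 − 0.654) / 9.92 = 1.15 mA.

I_D = 1.15 mA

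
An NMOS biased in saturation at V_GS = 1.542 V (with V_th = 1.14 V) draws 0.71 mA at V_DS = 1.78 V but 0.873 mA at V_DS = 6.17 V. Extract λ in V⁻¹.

With V_GS fixed, I_D ∝ (1 + λ V_DS) in saturation, so I_D2/I_D1 = (1 + λ V_DS2)/(1 + λ V_DS1).
0.873/0.71 = 1.23 = (1 + 6.17 λ)/(1 + 1.78 λ).
Solving: λ (I_D1 V_DS2 − I_D2 V_DS1) = I_D2 − I_D1, so λ = (0.873 − 0.71) / (0.71 × 6.17 − 0.873 × 1.78) = 0.163 / 2.83 = 0.0577 V⁻¹.

λ = 0.0577 V⁻¹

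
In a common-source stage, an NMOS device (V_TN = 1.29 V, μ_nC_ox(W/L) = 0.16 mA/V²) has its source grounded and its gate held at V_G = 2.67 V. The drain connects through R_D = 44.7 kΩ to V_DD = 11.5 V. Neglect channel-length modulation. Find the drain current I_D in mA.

V_GS = V_G = 2.67 V, so V_ov = 2.67 − 1.29 = 1.38 V.
Assume saturation: I_D = ½ k_n V_ov² = 0.5 × 0.16 × 1.38² = 0.152 mA, giving V_DS = V_DD − I_D R_D = 11.5 − 0.152 × 44.7 = 4.69 V.
V_DS = 4.69 V ≥ V_ov = 1.38 V, confirming saturation.

I_D = 0.152 mA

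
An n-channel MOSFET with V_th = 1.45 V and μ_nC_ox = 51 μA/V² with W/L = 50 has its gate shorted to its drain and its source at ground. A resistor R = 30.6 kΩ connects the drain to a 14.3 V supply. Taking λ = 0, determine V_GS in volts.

V_GS = 2.01 V

With gate tied to drain, V_GS = V_DS ≥ V_GS − V_th, so the device is in saturation.
k_n = μ_nC_ox · (W/L) = 2.55 mA/V².
KCL at the drain: ½ k_n (V_GS − V_th)² = (V_DD − V_GS)/R.
Let x = V_GS − 1.45. Then 39 x² + x − 12.85 = 0, giving x = 0.561 V (positive root), so V_GS = 2.01 V.
I_D = (V_DD − V_GS)/R = (14.3 − 2.01) / 30.6 = 0.402 mA.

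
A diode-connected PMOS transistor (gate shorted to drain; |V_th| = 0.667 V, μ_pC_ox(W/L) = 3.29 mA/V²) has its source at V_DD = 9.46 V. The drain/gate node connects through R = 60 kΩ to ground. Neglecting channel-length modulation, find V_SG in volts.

With gate tied to drain, V_SG = V_SD ≥ V_SG − |V_th|, so the device is in saturation.
KCL at the drain: ½ k_p (V_SG − |V_th|)² = (V_DD − V_SG)/R.
Let x = V_SG − 0.667. Then 98.7 x² + x − 8.793 = 0, giving x = 0.293 V (positive root), so V_SG = 0.96 V.
I_D = (V_DD − V_SG)/R = (9.46 − 0.96) / 60 = 0.142 mA.

V_SG = 0.960 V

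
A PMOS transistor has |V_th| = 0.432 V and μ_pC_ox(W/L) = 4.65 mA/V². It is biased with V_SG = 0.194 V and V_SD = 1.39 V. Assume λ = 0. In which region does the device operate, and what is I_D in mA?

Cutoff; I_D = 0 mA

V_SG = 0.194 V < |V_th| = 0.432 V, so the transistor is in cutoff.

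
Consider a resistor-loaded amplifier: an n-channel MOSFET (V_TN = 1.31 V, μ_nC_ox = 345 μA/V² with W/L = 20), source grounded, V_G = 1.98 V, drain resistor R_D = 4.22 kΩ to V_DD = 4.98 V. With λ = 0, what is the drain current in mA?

I_D = 1.11 mA

V_GS = V_G = 1.98 V, so V_ov = 1.98 − 1.31 = 0.67 V.
k_n = μ_nC_ox · (W/L) = 6.9 mA/V².
Assume saturation: I_D = ½ k_n V_ov² = 0.5 × 6.9 × 0.67² = 1.55 mA, giving V_DS = V_DD − I_D R_D = 4.98 − 1.55 × 4.22 = -1.56 V.
But -1.56 V < V_ov = 0.67 V, so the device is actually in triode.
In triode I_D = k_n[V_ov V_DS − ½ V_DS²] and I_D = (V_DD − V_DS)/R_D. Equating: 14.6 V_DS² − 20.51 V_DS + 4.98 = 0, giving V_DS = 0.312 V (the root below V_ov).
I_D = (4.98 − 0.312) / 4.22 = 1.11 mA.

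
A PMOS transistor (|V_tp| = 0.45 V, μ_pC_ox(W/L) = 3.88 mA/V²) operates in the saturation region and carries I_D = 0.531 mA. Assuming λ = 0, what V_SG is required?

V_SG = 0.973 V

In saturation I_D = ½ k_p (V_SG − |V_tp|)², so V_SG − |V_tp| = √(2 I_D / k_p) = √(2 × 0.531 / 3.88) = 0.523 V.
V_SG = 0.45 + 0.523 = 0.973 V.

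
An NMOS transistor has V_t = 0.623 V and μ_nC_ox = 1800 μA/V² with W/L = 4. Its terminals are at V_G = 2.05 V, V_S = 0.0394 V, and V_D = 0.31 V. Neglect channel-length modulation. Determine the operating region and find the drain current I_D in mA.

Triode; I_D = 2.44 mA

V_GS = V_G − V_S = 2.05 − 0.0394 = 2.01 V; V_DS = V_D − V_S = 0.31 − 0.0394 = 0.271 V.
k_n = μ_nC_ox · (W/L) = 7.2 mA/V².
V_ov = V_GS − V_t = 2.01 − 0.623 = 1.39 V.
Since V_DS = 0.271 V < V_ov = 1.39 V, the device is in the triode region.
I_D = k_n [V_ov · V_DS − ½ V_DS²] = 7.2 × [1.39 × 0.271 − 0.5 × 0.271²] = 2.44 mA.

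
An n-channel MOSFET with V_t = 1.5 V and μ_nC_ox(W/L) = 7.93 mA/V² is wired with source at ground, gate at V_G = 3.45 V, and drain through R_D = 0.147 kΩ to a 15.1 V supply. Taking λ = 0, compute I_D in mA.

I_D = 15.1 mA

V_GS = V_G = 3.45 V, so V_ov = 3.45 − 1.5 = 1.95 V.
Assume saturation: I_D = ½ k_n V_ov² = 0.5 × 7.93 × 1.95² = 15.1 mA, giving V_DS = V_DD − I_D R_D = 15.1 − 15.1 × 0.147 = 12.9 V.
V_DS = 12.9 V ≥ V_ov = 1.95 V, confirming saturation.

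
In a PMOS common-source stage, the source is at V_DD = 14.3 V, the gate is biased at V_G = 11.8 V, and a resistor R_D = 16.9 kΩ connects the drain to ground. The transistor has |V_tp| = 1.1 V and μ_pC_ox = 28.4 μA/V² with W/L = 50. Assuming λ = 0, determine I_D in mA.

I_D = 0.817 mA

V_SG = V_DD − V_G = 14.3 − 11.8 = 2.5 V, so V_ov = 2.5 − 1.1 = 1.4 V.
k_p = μ_pC_ox · (W/L) = 1.42 mA/V².
Assume saturation: I_D = ½ k_p V_ov² = 0.5 × 1.42 × 1.4² = 1.39 mA, giving V_SD = V_DD − I_D R_D = 14.3 − 1.39 × 16.9 = -9.22 V.
But -9.22 V < V_ov = 1.4 V, so the device is actually in triode.
In triode I_D = k_p[V_ov V_SD − ½ V_SD²] and I_D = (V_DD − V_SD)/R_D. Equating: 12 V_SD² − 34.6 V_SD + 14.3 = 0, giving V_SD = 0.5 V (the root below V_ov).
I_D = (14.3 − 0.5) / 16.9 = 0.817 mA.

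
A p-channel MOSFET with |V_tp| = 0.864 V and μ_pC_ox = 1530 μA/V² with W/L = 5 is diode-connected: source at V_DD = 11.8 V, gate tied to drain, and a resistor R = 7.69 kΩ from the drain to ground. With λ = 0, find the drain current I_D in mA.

I_D = 1.34 mA

With gate tied to drain, V_SG = V_SD ≥ V_SG − |V_tp|, so the device is in saturation.
k_p = μ_pC_ox · (W/L) = 7.65 mA/V².
KCL at the drain: ½ k_p (V_SG − |V_tp|)² = (V_DD − V_SG)/R.
Let x = V_SG − 0.864. Then 29.4 x² + x − 10.94 = 0, giving x = 0.593 V (positive root), so V_SG = 1.46 V.
I_D = (V_DD − V_SG)/R = (11.8 − 1.46) / 7.69 = 1.34 mA.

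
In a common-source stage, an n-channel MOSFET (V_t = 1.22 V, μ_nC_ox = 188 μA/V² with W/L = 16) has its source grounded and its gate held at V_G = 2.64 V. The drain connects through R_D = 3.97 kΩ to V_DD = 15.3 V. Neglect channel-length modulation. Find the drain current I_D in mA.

I_D = 3.03 mA

V_GS = V_G = 2.64 V, so V_ov = 2.64 − 1.22 = 1.42 V.
k_n = μ_nC_ox · (W/L) = 3.008 mA/V².
Assume saturation: I_D = ½ k_n V_ov² = 0.5 × 3.008 × 1.42² = 3.03 mA, giving V_DS = V_DD − I_D R_D = 15.3 − 3.03 × 3.97 = 3.26 V.
V_DS = 3.26 V ≥ V_ov = 1.42 V, confirming saturation.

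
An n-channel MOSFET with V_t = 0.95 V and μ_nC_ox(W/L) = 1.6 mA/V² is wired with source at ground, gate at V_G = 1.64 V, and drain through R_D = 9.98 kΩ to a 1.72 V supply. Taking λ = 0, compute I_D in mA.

I_D = 0.156 mA

V_GS = V_G = 1.64 V, so V_ov = 1.64 − 0.95 = 0.69 V.
Assume saturation: I_D = ½ k_n V_ov² = 0.5 × 1.6 × 0.69² = 0.381 mA, giving V_DS = V_DD − I_D R_D = 1.72 − 0.381 × 9.98 = -2.08 V.
But -2.08 V < V_ov = 0.69 V, so the device is actually in triode.
In triode I_D = k_n[V_ov V_DS − ½ V_DS²] and I_D = (V_DD − V_DS)/R_D. Equating: 7.98 V_DS² − 12.02 V_DS + 1.72 = 0, giving V_DS = 0.16 V (the root below V_ov).
I_D = (1.72 − 0.16) / 9.98 = 0.156 mA.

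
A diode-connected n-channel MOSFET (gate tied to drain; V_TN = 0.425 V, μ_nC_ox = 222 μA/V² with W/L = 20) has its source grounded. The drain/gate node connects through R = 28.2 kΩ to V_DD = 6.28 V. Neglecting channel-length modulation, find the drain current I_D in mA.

With gate tied to drain, V_GS = V_DS ≥ V_GS − V_TN, so the device is in saturation.
k_n = μ_nC_ox · (W/L) = 4.44 mA/V².
KCL at the drain: ½ k_n (V_GS − V_TN)² = (V_DD − V_GS)/R.
Let x = V_GS − 0.425. Then 62.6 x² + x − 5.855 = 0, giving x = 0.298 V (positive root), so V_GS = 0.723 V.
I_D = (V_DD − V_GS)/R = (6.28 − 0.723) / 28.2 = 0.197 mA.

I_D = 0.197 mA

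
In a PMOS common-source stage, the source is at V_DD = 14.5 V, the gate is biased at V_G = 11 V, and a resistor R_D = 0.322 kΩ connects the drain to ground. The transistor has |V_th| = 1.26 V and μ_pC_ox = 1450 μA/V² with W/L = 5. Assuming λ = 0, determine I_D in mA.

V_SG = V_DD − V_G = 14.5 − 11 = 3.5 V, so V_ov = 3.5 − 1.26 = 2.24 V.
k_p = μ_pC_ox · (W/L) = 7.25 mA/V².
Assume saturation: I_D = ½ k_p V_ov² = 0.5 × 7.25 × 2.24² = 18.2 mA, giving V_SD = V_DD − I_D R_D = 14.5 − 18.2 × 0.322 = 8.64 V.
V_SD = 8.64 V ≥ V_ov = 2.24 V, confirming saturation.

I_D = 18.2 mA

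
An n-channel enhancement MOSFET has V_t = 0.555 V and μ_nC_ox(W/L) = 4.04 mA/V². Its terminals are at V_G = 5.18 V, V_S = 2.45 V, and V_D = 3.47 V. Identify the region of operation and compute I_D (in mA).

Triode; I_D = 6.86 mA

V_GS = V_G − V_S = 5.18 − 2.45 = 2.73 V; V_DS = V_D − V_S = 3.47 − 2.45 = 1.02 V.
V_ov = V_GS − V_t = 2.73 − 0.555 = 2.17 V.
Since V_DS = 1.02 V < V_ov = 2.17 V, the device is in the triode region.
I_D = k_n [V_ov · V_DS − ½ V_DS²] = 4.04 × [2.17 × 1.02 − 0.5 × 1.02²] = 6.86 mA.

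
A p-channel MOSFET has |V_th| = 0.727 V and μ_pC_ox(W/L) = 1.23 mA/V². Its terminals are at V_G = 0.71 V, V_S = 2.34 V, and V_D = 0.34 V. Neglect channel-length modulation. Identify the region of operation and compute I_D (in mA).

Saturation; I_D = 0.501 mA

V_SG = V_S − V_G = 2.34 − 0.71 = 1.63 V; V_SD = V_S − V_D = 2.34 − 0.34 = 2 V.
V_ov = V_SG − |V_th| = 1.63 − 0.727 = 0.903 V.
Since V_SD = 2 V ≥ V_ov = 0.903 V, the device is in saturation.
I_D = ½ k_p V_ov² = 0.5 × 1.23 × 0.903² = 0.501 mA.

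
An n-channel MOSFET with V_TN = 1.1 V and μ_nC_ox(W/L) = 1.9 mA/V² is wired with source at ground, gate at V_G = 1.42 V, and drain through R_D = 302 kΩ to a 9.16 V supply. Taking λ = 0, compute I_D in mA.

V_GS = V_G = 1.42 V, so V_ov = 1.42 − 1.1 = 0.32 V.
Assume saturation: I_D = ½ k_n V_ov² = 0.5 × 1.9 × 0.32² = 0.0973 mA, giving V_DS = V_DD − I_D R_D = 9.16 − 0.0973 × 302 = -20.2 V.
But -20.2 V < V_ov = 0.32 V, so the device is actually in triode.
In triode I_D = k_n[V_ov V_DS − ½ V_DS²] and I_D = (V_DD − V_DS)/R_D. Equating: 287 V_DS² − 184.6 V_DS + 9.16 = 0, giving V_DS = 0.0542 V (the root below V_ov).
I_D = (9.16 − 0.0542) / 302 = 0.0302 mA.

I_D = 0.0302 mA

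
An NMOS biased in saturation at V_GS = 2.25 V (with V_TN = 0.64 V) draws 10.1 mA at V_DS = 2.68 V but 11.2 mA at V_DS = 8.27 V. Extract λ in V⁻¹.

λ = 0.0206 V⁻¹

With V_GS fixed, I_D ∝ (1 + λ V_DS) in saturation, so I_D2/I_D1 = (1 + λ V_DS2)/(1 + λ V_DS1).
11.2/10.1 = 1.109 = (1 + 8.27 λ)/(1 + 2.68 λ).
Solving: λ (I_D1 V_DS2 − I_D2 V_DS1) = I_D2 − I_D1, so λ = (11.2 − 10.1) / (10.1 × 8.27 − 11.2 × 2.68) = 1.1 / 53.5 = 0.0206 V⁻¹.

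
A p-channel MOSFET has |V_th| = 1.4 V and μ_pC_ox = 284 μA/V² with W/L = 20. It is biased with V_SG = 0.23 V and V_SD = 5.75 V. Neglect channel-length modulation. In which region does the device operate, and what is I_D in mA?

V_SG = 0.23 V < |V_th| = 1.4 V, so the transistor is in cutoff.

Cutoff; I_D = 0 mA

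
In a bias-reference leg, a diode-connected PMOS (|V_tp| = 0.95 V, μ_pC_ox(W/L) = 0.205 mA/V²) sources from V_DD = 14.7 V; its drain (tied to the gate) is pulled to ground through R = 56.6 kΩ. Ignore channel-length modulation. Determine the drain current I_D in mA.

I_D = 0.217 mA

With gate tied to drain, V_SG = V_SD ≥ V_SG − |V_tp|, so the device is in saturation.
KCL at the drain: ½ k_p (V_SG − |V_tp|)² = (V_DD − V_SG)/R.
Let x = V_SG − 0.95. Then 5.8 x² + x − 13.75 = 0, giving x = 1.46 V (positive root), so V_SG = 2.41 V.
I_D = (V_DD − V_SG)/R = (14.7 − 2.41) / 56.6 = 0.217 mA.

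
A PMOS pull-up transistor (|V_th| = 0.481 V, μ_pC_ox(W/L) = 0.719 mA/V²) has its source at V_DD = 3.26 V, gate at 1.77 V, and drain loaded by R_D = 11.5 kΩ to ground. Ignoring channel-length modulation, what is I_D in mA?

I_D = 0.246 mA

V_SG = V_DD − V_G = 3.26 − 1.77 = 1.49 V, so V_ov = 1.49 − 0.481 = 1.01 V.
Assume saturation: I_D = ½ k_p V_ov² = 0.5 × 0.719 × 1.01² = 0.366 mA, giving V_SD = V_DD − I_D R_D = 3.26 − 0.366 × 11.5 = -0.949 V.
But -0.949 V < V_ov = 1.01 V, so the device is actually in triode.
In triode I_D = k_p[V_ov V_SD − ½ V_SD²] and I_D = (V_DD − V_SD)/R_D. Equating: 4.13 V_SD² − 9.343 V_SD + 3.26 = 0, giving V_SD = 0.431 V (the root below V_ov).
I_D = (3.26 − 0.431) / 11.5 = 0.246 mA.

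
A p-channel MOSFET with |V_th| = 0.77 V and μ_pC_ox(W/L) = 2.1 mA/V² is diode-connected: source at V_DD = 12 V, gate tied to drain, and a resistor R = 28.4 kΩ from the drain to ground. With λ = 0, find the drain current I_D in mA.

With gate tied to drain, V_SG = V_SD ≥ V_SG − |V_th|, so the device is in saturation.
KCL at the drain: ½ k_p (V_SG − |V_th|)² = (V_DD − V_SG)/R.
Let x = V_SG − 0.77. Then 29.8 x² + x − 11.23 = 0, giving x = 0.597 V (positive root), so V_SG = 1.37 V.
I_D = (V_DD − V_SG)/R = (12 − 1.37) / 28.4 = 0.374 mA.

I_D = 0.374 mA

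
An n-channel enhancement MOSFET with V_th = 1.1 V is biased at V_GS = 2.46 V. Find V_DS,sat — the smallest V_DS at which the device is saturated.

V_DS,sat = 1.36 V

The boundary between triode and saturation is V_DS = V_GS − V_th = V_ov.
V_ov = 2.46 − 1.1 = 1.36 V.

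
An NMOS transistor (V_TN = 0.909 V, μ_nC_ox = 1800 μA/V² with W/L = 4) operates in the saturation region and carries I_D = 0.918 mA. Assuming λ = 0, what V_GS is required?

V_GS = 1.41 V

k_n = μ_nC_ox · (W/L) = 7.2 mA/V².
In saturation I_D = ½ k_n (V_GS − V_TN)², so V_GS − V_TN = √(2 I_D / k_n) = √(2 × 0.918 / 7.2) = 0.505 V.
V_GS = 0.909 + 0.505 = 1.41 V.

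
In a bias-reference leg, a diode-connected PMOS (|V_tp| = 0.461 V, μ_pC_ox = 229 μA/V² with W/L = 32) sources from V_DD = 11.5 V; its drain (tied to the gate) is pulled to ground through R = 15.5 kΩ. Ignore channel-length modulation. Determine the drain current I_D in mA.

With gate tied to drain, V_SG = V_SD ≥ V_SG − |V_tp|, so the device is in saturation.
k_p = μ_pC_ox · (W/L) = 7.328 mA/V².
KCL at the drain: ½ k_p (V_SG − |V_tp|)² = (V_DD − V_SG)/R.
Let x = V_SG − 0.461. Then 56.8 x² + x − 11.04 = 0, giving x = 0.432 V (positive root), so V_SG = 0.893 V.
I_D = (V_DD − V_SG)/R = (11.5 − 0.893) / 15.5 = 0.684 mA.

I_D = 0.684 mA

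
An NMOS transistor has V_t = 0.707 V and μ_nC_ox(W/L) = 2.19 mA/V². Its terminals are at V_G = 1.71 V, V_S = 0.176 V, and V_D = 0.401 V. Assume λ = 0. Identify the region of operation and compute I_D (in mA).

V_GS = V_G − V_S = 1.71 − 0.176 = 1.53 V; V_DS = V_D − V_S = 0.401 − 0.176 = 0.225 V.
V_ov = V_GS − V_t = 1.53 − 0.707 = 0.827 V.
Since V_DS = 0.225 V < V_ov = 0.827 V, the device is in the triode region.
I_D = k_n [V_ov · V_DS − ½ V_DS²] = 2.19 × [0.827 × 0.225 − 0.5 × 0.225²] = 0.352 mA.

Triode; I_D = 0.352 mA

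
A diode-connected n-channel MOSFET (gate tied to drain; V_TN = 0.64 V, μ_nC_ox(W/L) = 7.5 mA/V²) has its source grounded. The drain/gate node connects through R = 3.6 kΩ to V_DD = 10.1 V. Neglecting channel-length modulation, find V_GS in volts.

V_GS = 1.44 V

With gate tied to drain, V_GS = V_DS ≥ V_GS − V_TN, so the device is in saturation.
KCL at the drain: ½ k_n (V_GS − V_TN)² = (V_DD − V_GS)/R.
Let x = V_GS − 0.64. Then 13.5 x² + x − 9.46 = 0, giving x = 0.801 V (positive root), so V_GS = 1.44 V.
I_D = (V_DD − V_GS)/R = (10.1 − 1.44) / 3.6 = 2.41 mA.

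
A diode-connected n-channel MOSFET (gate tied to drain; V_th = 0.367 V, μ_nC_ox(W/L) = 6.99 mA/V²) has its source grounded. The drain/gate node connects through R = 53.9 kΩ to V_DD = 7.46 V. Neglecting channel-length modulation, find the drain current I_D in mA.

With gate tied to drain, V_GS = V_DS ≥ V_GS − V_th, so the device is in saturation.
KCL at the drain: ½ k_n (V_GS − V_th)² = (V_DD − V_GS)/R.
Let x = V_GS − 0.367. Then 188 x² + x − 7.093 = 0, giving x = 0.191 V (positive root), so V_GS = 0.558 V.
I_D = (V_DD − V_GS)/R = (7.46 − 0.558) / 53.9 = 0.128 mA.

I_D = 0.128 mA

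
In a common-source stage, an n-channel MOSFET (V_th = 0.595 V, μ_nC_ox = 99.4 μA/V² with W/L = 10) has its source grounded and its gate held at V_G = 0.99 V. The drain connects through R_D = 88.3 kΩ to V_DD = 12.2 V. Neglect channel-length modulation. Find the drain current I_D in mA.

V_GS = V_G = 0.99 V, so V_ov = 0.99 − 0.595 = 0.395 V.
k_n = μ_nC_ox · (W/L) = 0.994 mA/V².
Assume saturation: I_D = ½ k_n V_ov² = 0.5 × 0.994 × 0.395² = 0.0775 mA, giving V_DS = V_DD − I_D R_D = 12.2 − 0.0775 × 88.3 = 5.35 V.
V_DS = 5.35 V ≥ V_ov = 0.395 V, confirming saturation.

I_D = 0.0775 mA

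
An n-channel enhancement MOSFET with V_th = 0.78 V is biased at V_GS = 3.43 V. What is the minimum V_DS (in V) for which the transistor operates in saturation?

The boundary between triode and saturation is V_DS = V_GS − V_th = V_ov.
V_ov = 3.43 − 0.78 = 2.65 V.

V_DS,sat = 2.65 V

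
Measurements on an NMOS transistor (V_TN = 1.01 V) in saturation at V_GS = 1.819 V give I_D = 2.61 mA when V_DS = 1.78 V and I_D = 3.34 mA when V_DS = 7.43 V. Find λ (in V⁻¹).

With V_GS fixed, I_D ∝ (1 + λ V_DS) in saturation, so I_D2/I_D1 = (1 + λ V_DS2)/(1 + λ V_DS1).
3.34/2.61 = 1.28 = (1 + 7.43 λ)/(1 + 1.78 λ).
Solving: λ (I_D1 V_DS2 − I_D2 V_DS1) = I_D2 − I_D1, so λ = (3.34 − 2.61) / (2.61 × 7.43 − 3.34 × 1.78) = 0.73 / 13.4 = 0.0543 V⁻¹.

λ = 0.0543 V⁻¹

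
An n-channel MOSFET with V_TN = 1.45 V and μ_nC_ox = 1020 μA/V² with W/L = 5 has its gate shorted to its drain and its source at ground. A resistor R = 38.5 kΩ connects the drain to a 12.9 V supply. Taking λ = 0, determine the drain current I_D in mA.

With gate tied to drain, V_GS = V_DS ≥ V_GS − V_TN, so the device is in saturation.
k_n = μ_nC_ox · (W/L) = 5.1 mA/V².
KCL at the drain: ½ k_n (V_GS − V_TN)² = (V_DD − V_GS)/R.
Let x = V_GS − 1.45. Then 98.2 x² + x − 11.45 = 0, giving x = 0.336 V (positive root), so V_GS = 1.79 V.
I_D = (V_DD − V_GS)/R = (12.9 − 1.79) / 38.5 = 0.289 mA.

I_D = 0.289 mA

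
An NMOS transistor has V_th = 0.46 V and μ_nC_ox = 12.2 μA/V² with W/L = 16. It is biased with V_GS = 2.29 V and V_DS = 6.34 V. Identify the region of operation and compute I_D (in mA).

Saturation; I_D = 0.327 mA

k_n = μ_nC_ox · (W/L) = 0.1952 mA/V².
V_ov = V_GS − V_th = 2.29 − 0.46 = 1.83 V.
Since V_DS = 6.34 V ≥ V_ov = 1.83 V, the device is in saturation.
I_D = ½ k_n V_ov² = 0.5 × 0.1952 × 1.83² = 0.327 mA.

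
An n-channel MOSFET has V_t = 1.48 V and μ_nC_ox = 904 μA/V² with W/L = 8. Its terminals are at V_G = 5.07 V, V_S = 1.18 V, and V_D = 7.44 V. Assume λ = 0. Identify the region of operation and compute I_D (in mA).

Saturation; I_D = 21.0 mA

V_GS = V_G − V_S = 5.07 − 1.18 = 3.89 V; V_DS = V_D − V_S = 7.44 − 1.18 = 6.26 V.
k_n = μ_nC_ox · (W/L) = 7.232 mA/V².
V_ov = V_GS − V_t = 3.89 − 1.48 = 2.41 V.
Since V_DS = 6.26 V ≥ V_ov = 2.41 V, the device is in saturation.
I_D = ½ k_n V_ov² = 0.5 × 7.232 × 2.41² = 21 mA.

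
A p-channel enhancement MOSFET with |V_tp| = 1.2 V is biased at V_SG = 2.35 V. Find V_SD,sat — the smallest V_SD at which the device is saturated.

V_SD,sat = 1.15 V

The boundary between triode and saturation is V_SD = V_SG − |V_tp| = V_ov.
V_ov = 2.35 − 1.2 = 1.15 V.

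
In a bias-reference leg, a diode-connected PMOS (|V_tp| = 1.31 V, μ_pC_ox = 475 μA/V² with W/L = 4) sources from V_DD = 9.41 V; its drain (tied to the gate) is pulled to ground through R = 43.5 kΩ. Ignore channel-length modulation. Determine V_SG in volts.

With gate tied to drain, V_SG = V_SD ≥ V_SG − |V_tp|, so the device is in saturation.
k_p = μ_pC_ox · (W/L) = 1.9 mA/V².
KCL at the drain: ½ k_p (V_SG − |V_tp|)² = (V_DD − V_SG)/R.
Let x = V_SG − 1.31. Then 41.3 x² + x − 8.1 = 0, giving x = 0.431 V (positive root), so V_SG = 1.74 V.
I_D = (V_DD − V_SG)/R = (9.41 − 1.74) / 43.5 = 0.176 mA.

V_SG = 1.74 V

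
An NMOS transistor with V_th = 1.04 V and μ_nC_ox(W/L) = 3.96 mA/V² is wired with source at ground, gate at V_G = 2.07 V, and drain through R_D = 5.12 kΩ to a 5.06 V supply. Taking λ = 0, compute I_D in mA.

V_GS = V_G = 2.07 V, so V_ov = 2.07 − 1.04 = 1.03 V.
Assume saturation: I_D = ½ k_n V_ov² = 0.5 × 3.96 × 1.03² = 2.1 mA, giving V_DS = V_DD − I_D R_D = 5.06 − 2.1 × 5.12 = -5.69 V.
But -5.69 V < V_ov = 1.03 V, so the device is actually in triode.
In triode I_D = k_n[V_ov V_DS − ½ V_DS²] and I_D = (V_DD − V_DS)/R_D. Equating: 10.1 V_DS² − 21.88 V_DS + 5.06 = 0, giving V_DS = 0.263 V (the root below V_ov).
I_D = (5.06 − 0.263) / 5.12 = 0.937 mA.

I_D = 0.937 mA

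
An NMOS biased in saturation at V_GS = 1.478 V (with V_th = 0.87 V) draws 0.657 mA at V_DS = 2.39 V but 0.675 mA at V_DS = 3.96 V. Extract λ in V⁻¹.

λ = 0.0182 V⁻¹

With V_GS fixed, I_D ∝ (1 + λ V_DS) in saturation, so I_D2/I_D1 = (1 + λ V_DS2)/(1 + λ V_DS1).
0.675/0.657 = 1.027 = (1 + 3.96 λ)/(1 + 2.39 λ).
Solving: λ (I_D1 V_DS2 − I_D2 V_DS1) = I_D2 − I_D1, so λ = (0.675 − 0.657) / (0.657 × 3.96 − 0.675 × 2.39) = 0.018 / 0.988 = 0.0182 V⁻¹.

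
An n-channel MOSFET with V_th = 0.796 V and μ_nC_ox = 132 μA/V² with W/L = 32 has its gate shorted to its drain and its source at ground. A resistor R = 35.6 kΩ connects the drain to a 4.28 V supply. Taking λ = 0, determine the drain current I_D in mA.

With gate tied to drain, V_GS = V_DS ≥ V_GS − V_th, so the device is in saturation.
k_n = μ_nC_ox · (W/L) = 4.224 mA/V².
KCL at the drain: ½ k_n (V_GS − V_th)² = (V_DD − V_GS)/R.
Let x = V_GS − 0.796. Then 75.2 x² + x − 3.484 = 0, giving x = 0.209 V (positive root), so V_GS = 1 V.
I_D = (V_DD − V_GS)/R = (4.28 − 1) / 35.6 = 0.092 mA.

I_D = 0.0920 mA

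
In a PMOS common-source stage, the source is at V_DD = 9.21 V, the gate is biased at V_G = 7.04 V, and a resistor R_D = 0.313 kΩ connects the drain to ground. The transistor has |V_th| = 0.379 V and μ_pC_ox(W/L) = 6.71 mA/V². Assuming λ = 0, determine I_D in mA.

I_D = 10.8 mA

V_SG = V_DD − V_G = 9.21 − 7.04 = 2.17 V, so V_ov = 2.17 − 0.379 = 1.79 V.
Assume saturation: I_D = ½ k_p V_ov² = 0.5 × 6.71 × 1.79² = 10.8 mA, giving V_SD = V_DD − I_D R_D = 9.21 − 10.8 × 0.313 = 5.84 V.
V_SD = 5.84 V ≥ V_ov = 1.79 V, confirming saturation.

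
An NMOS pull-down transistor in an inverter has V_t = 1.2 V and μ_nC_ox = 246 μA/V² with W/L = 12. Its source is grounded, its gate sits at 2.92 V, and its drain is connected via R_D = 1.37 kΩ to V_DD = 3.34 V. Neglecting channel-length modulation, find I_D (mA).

I_D = 2.09 mA

V_GS = V_G = 2.92 V, so V_ov = 2.92 − 1.2 = 1.72 V.
k_n = μ_nC_ox · (W/L) = 2.952 mA/V².
Assume saturation: I_D = ½ k_n V_ov² = 0.5 × 2.952 × 1.72² = 4.37 mA, giving V_DS = V_DD − I_D R_D = 3.34 − 4.37 × 1.37 = -2.64 V.
But -2.64 V < V_ov = 1.72 V, so the device is actually in triode.
In triode I_D = k_n[V_ov V_DS − ½ V_DS²] and I_D = (V_DD − V_DS)/R_D. Equating: 2.02 V_DS² − 7.956 V_DS + 3.34 = 0, giving V_DS = 0.478 V (the root below V_ov).
I_D = (3.34 − 0.478) / 1.37 = 2.09 mA.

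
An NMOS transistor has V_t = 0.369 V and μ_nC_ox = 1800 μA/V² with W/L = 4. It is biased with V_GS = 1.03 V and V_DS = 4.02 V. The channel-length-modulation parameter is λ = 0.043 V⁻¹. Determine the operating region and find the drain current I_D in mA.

k_n = μ_nC_ox · (W/L) = 7.2 mA/V².
V_ov = V_GS − V_t = 1.03 − 0.369 = 0.661 V.
Since V_DS = 4.02 V ≥ V_ov = 0.661 V, the device is in saturation.
I_D = ½ k_n V_ov² (1 + λ V_DS) = 0.5 × 7.2 × 0.661² × (1 + 0.043 × 4.02) = 1.84 mA.

Saturation; I_D = 1.84 mA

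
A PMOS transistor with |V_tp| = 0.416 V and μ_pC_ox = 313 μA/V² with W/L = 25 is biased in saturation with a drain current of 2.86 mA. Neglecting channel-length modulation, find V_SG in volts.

V_SG = 1.27 V

k_p = μ_pC_ox · (W/L) = 7.825 mA/V².
In saturation I_D = ½ k_p (V_SG − |V_tp|)², so V_SG − |V_tp| = √(2 I_D / k_p) = √(2 × 2.86 / 7.825) = 0.855 V.
V_SG = 0.416 + 0.855 = 1.27 V.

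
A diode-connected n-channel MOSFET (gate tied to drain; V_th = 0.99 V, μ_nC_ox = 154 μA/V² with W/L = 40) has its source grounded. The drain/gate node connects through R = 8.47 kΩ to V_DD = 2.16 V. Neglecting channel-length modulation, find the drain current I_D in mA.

I_D = 0.115 mA

With gate tied to drain, V_GS = V_DS ≥ V_GS − V_th, so the device is in saturation.
k_n = μ_nC_ox · (W/L) = 6.16 mA/V².
KCL at the drain: ½ k_n (V_GS − V_th)² = (V_DD − V_GS)/R.
Let x = V_GS − 0.99. Then 26.1 x² + x − 1.17 = 0, giving x = 0.193 V (positive root), so V_GS = 1.18 V.
I_D = (V_DD − V_GS)/R = (2.16 − 1.18) / 8.47 = 0.115 mA.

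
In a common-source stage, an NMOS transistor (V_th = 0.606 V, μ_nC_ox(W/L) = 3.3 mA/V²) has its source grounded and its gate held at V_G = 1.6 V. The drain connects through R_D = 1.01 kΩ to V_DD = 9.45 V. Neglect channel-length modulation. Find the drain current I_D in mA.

V_GS = V_G = 1.6 V, so V_ov = 1.6 − 0.606 = 0.994 V.
Assume saturation: I_D = ½ k_n V_ov² = 0.5 × 3.3 × 0.994² = 1.63 mA, giving V_DS = V_DD − I_D R_D = 9.45 − 1.63 × 1.01 = 7.8 V.
V_DS = 7.8 V ≥ V_ov = 0.994 V, confirming saturation.

I_D = 1.63 mA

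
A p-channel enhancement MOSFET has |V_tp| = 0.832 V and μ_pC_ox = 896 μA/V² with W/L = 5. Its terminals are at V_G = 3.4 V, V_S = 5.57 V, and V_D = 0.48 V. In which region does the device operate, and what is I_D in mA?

V_SG = V_S − V_G = 5.57 − 3.4 = 2.17 V; V_SD = V_S − V_D = 5.57 − 0.48 = 5.09 V.
k_p = μ_pC_ox · (W/L) = 4.48 mA/V².
V_ov = V_SG − |V_tp| = 2.17 − 0.832 = 1.34 V.
Since V_SD = 5.09 V ≥ V_ov = 1.34 V, the device is in saturation.
I_D = ½ k_p V_ov² = 0.5 × 4.48 × 1.34² = 4.01 mA.

Saturation; I_D = 4.01 mA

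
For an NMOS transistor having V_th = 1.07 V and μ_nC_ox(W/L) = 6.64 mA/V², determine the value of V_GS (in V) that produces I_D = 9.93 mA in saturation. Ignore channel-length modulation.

In saturation I_D = ½ k_n (V_GS − V_th)², so V_GS − V_th = √(2 I_D / k_n) = √(2 × 9.93 / 6.64) = 1.73 V.
V_GS = 1.07 + 1.73 = 2.8 V.

V_GS = 2.80 V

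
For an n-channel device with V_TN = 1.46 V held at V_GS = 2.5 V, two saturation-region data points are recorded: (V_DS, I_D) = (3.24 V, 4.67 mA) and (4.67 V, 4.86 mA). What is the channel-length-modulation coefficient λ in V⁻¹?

With V_GS fixed, I_D ∝ (1 + λ V_DS) in saturation, so I_D2/I_D1 = (1 + λ V_DS2)/(1 + λ V_DS1).
4.86/4.67 = 1.041 = (1 + 4.67 λ)/(1 + 3.24 λ).
Solving: λ (I_D1 V_DS2 − I_D2 V_DS1) = I_D2 − I_D1, so λ = (4.86 − 4.67) / (4.67 × 4.67 − 4.86 × 3.24) = 0.19 / 6.06 = 0.0313 V⁻¹.

λ = 0.0313 V⁻¹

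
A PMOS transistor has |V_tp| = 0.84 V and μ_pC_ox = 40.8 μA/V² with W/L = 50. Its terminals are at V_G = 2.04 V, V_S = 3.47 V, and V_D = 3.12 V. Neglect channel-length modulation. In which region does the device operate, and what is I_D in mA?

Triode; I_D = 0.296 mA

V_SG = V_S − V_G = 3.47 − 2.04 = 1.43 V; V_SD = V_S − V_D = 3.47 − 3.12 = 0.35 V.
k_p = μ_pC_ox · (W/L) = 2.04 mA/V².
V_ov = V_SG − |V_tp| = 1.43 − 0.84 = 0.59 V.
Since V_SD = 0.35 V < V_ov = 0.59 V, the device is in the triode region.
I_D = k_p [V_ov · V_SD − ½ V_SD²] = 2.04 × [0.59 × 0.35 − 0.5 × 0.35²] = 0.296 mA.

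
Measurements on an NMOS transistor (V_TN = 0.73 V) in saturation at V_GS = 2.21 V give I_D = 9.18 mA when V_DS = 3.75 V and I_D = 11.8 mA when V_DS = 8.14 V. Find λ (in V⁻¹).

With V_GS fixed, I_D ∝ (1 + λ V_DS) in saturation, so I_D2/I_D1 = (1 + λ V_DS2)/(1 + λ V_DS1).
11.8/9.18 = 1.285 = (1 + 8.14 λ)/(1 + 3.75 λ).
Solving: λ (I_D1 V_DS2 − I_D2 V_DS1) = I_D2 − I_D1, so λ = (11.8 − 9.18) / (9.18 × 8.14 − 11.8 × 3.75) = 2.62 / 30.5 = 0.086 V⁻¹.

λ = 0.0860 V⁻¹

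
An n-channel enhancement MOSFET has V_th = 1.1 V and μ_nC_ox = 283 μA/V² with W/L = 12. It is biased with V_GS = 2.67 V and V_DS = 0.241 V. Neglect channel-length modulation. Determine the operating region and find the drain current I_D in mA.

k_n = μ_nC_ox · (W/L) = 3.396 mA/V².
V_ov = V_GS − V_th = 2.67 − 1.1 = 1.57 V.
Since V_DS = 0.241 V < V_ov = 1.57 V, the device is in the triode region.
I_D = k_n [V_ov · V_DS − ½ V_DS²] = 3.396 × [1.57 × 0.241 − 0.5 × 0.241²] = 1.19 mA.

Triode; I_D = 1.19 mA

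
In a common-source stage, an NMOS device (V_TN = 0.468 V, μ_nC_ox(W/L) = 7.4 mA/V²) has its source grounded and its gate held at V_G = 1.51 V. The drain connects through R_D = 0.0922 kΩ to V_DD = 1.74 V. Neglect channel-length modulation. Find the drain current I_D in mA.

V_GS = V_G = 1.51 V, so V_ov = 1.51 − 0.468 = 1.04 V.
Assume saturation: I_D = ½ k_n V_ov² = 0.5 × 7.4 × 1.04² = 4.02 mA, giving V_DS = V_DD − I_D R_D = 1.74 − 4.02 × 0.0922 = 1.37 V.
V_DS = 1.37 V ≥ V_ov = 1.04 V, confirming saturation.

I_D = 4.02 mA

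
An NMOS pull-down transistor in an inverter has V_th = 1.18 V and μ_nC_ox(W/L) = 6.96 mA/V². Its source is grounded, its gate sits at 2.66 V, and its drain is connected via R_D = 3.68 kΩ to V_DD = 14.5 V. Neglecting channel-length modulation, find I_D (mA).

I_D = 3.82 mA

V_GS = V_G = 2.66 V, so V_ov = 2.66 − 1.18 = 1.48 V.
Assume saturation: I_D = ½ k_n V_ov² = 0.5 × 6.96 × 1.48² = 7.62 mA, giving V_DS = V_DD − I_D R_D = 14.5 − 7.62 × 3.68 = -13.6 V.
But -13.6 V < V_ov = 1.48 V, so the device is actually in triode.
In triode I_D = k_n[V_ov V_DS − ½ V_DS²] and I_D = (V_DD − V_DS)/R_D. Equating: 12.8 V_DS² − 38.91 V_DS + 14.5 = 0, giving V_DS = 0.435 V (the root below V_ov).
I_D = (14.5 − 0.435) / 3.68 = 3.82 mA.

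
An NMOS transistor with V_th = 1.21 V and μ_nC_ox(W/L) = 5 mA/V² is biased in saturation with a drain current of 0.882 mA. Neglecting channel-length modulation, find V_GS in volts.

In saturation I_D = ½ k_n (V_GS − V_th)², so V_GS − V_th = √(2 I_D / k_n) = √(2 × 0.882 / 5) = 0.594 V.
V_GS = 1.21 + 0.594 = 1.8 V.

V_GS = 1.80 V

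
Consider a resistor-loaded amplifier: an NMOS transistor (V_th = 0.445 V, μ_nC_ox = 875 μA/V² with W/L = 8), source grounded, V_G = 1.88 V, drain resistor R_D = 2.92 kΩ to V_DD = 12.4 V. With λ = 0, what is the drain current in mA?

V_GS = V_G = 1.88 V, so V_ov = 1.88 − 0.445 = 1.43 V.
k_n = μ_nC_ox · (W/L) = 7 mA/V².
Assume saturation: I_D = ½ k_n V_ov² = 0.5 × 7 × 1.43² = 7.21 mA, giving V_DS = V_DD − I_D R_D = 12.4 − 7.21 × 2.92 = -8.65 V.
But -8.65 V < V_ov = 1.43 V, so the device is actually in triode.
In triode I_D = k_n[V_ov V_DS − ½ V_DS²] and I_D = (V_DD − V_DS)/R_D. Equating: 10.2 V_DS² − 30.33 V_DS + 12.4 = 0, giving V_DS = 0.49 V (the root below V_ov).
I_D = (12.4 − 0.49) / 2.92 = 4.08 mA.

I_D = 4.08 mA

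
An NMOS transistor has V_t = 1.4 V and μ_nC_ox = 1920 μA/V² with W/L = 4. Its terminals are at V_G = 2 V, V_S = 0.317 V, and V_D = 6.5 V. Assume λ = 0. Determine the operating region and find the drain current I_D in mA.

V_GS = V_G − V_S = 2 − 0.317 = 1.68 V; V_DS = V_D − V_S = 6.5 − 0.317 = 6.18 V.
k_n = μ_nC_ox · (W/L) = 7.68 mA/V².
V_ov = V_GS − V_t = 1.68 − 1.4 = 0.283 V.
Since V_DS = 6.18 V ≥ V_ov = 0.283 V, the device is in saturation.
I_D = ½ k_n V_ov² = 0.5 × 7.68 × 0.283² = 0.308 mA.

Saturation; I_D = 0.308 mA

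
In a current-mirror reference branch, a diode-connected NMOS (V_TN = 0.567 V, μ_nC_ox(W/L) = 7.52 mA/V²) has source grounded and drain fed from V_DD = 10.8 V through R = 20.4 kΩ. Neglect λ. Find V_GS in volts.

V_GS = 0.926 V

With gate tied to drain, V_GS = V_DS ≥ V_GS − V_TN, so the device is in saturation.
KCL at the drain: ½ k_n (V_GS − V_TN)² = (V_DD − V_GS)/R.
Let x = V_GS − 0.567. Then 76.7 x² + x − 10.23 = 0, giving x = 0.359 V (positive root), so V_GS = 0.926 V.
I_D = (V_DD − V_GS)/R = (10.8 − 0.926) / 20.4 = 0.484 mA.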